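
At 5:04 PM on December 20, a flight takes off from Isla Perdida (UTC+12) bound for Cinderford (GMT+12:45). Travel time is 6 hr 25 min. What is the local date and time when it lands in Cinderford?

Convert departure to UTC: 5:04 PM − 12:00 = 5:04 AM UTC on Dec 20.
Add 6 hours and 25 minutes travel time → 11:29 AM UTC.
Cinderford is UTC+12:45, so local arrival = 11:29 AM + 12:45 = 12:14 AM on Dec 21.

12:14 AM on December 21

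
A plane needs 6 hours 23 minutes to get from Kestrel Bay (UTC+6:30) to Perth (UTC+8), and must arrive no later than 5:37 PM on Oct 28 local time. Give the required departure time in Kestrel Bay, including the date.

9:44 AM on October 28

Target arrival in UTC: 5:37 PM − 8:00 = 9:37 AM on Oct 28.
Subtract 6 hours and 23 minutes → departure 3:14 AM UTC on Oct 28.
Kestrel Bay is UTC+6:30: 3:14 AM + 6:30 = 9:44 AM on Oct 28.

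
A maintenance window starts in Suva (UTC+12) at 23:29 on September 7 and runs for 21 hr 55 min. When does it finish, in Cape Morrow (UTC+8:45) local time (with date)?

Cape Morrow is 3:15 behind Suva.
After 21 hours 55 minutes it is 21:24 (Sep 8) in Suva.
Shift by the zone difference: 21:24 − 3:15 = 18:09 on Sep 8 in Cape Morrow.

18:09 on September 8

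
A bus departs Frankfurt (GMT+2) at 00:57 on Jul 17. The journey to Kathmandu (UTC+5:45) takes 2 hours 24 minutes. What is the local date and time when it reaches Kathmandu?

Convert departure to UTC: 00:57 − 2:00 = 22:57 UTC on Jul 16.
Add 2 hours 24 minutes travel time → 01:21 UTC (Jul 17).
Kathmandu is UTC+5:45, so local arrival = 01:21 + 5:45 = 07:06 on Jul 17.

07:06 on Jul 17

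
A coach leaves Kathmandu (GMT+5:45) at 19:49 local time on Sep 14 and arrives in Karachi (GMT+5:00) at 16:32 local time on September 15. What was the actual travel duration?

Departure in UTC: 19:49 − 5:45 = 14:04 on Sep 14.
Arrival in UTC: 16:32 − 5:00 = 11:32 on Sep 15.
Elapsed = 11:32 − 14:04 (+1 day) = 21 hours 28 minutes.

21 hours 28 minutes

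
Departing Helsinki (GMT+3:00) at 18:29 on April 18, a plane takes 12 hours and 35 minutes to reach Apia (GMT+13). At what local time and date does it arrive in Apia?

Convert departure to UTC: 18:29 − 3:00 = 15:29 UTC on Apr 18.
Add 12 hours and 35 minutes travel time → 04:04 UTC (Apr 19).
Apia is UTC+13:00, so local arrival = 04:04 + 13:00 = 17:04 on Apr 19.

17:04 on Apr 19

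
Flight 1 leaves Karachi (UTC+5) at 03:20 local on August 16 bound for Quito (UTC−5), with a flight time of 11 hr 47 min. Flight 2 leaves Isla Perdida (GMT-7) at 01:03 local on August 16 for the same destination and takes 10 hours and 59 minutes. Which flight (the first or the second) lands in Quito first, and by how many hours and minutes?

the first, by 8 hours 55 minutes

Flight 1 in UTC: 03:20 − 5:00 = 22:20 on Aug 15.
+11 hours and 47 minutes → arrive 10:07 UTC on Aug 16.
Flight 2 in UTC: 01:03 + 7:00 = 08:03 on Aug 16.
+10 hours 59 minutes → arrive 19:02 UTC on Aug 16.
Flight 1 lands earlier by 8 hours 55 minutes.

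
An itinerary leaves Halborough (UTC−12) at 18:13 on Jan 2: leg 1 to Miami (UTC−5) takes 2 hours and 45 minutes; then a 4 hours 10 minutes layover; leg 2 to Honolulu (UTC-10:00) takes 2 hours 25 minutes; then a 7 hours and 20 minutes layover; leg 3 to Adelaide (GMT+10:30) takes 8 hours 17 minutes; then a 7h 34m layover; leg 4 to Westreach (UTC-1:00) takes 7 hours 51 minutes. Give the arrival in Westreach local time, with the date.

21:35 on January 4

Convert departure to UTC: 18:13 + 12:00 = 06:13 UTC on Jan 3.
Add 2 hours 45 minutes leg 1 → 08:58 UTC.
Add 4 hours and 10 minutes layover in Miami → 13:08 UTC.
Add 2 hours and 25 minutes leg 2 → 15:33 UTC.
Add 7 hours 20 minutes layover in Honolulu → 22:53 UTC.
Add 8 hours 17 minutes leg 3 → 07:10 UTC (Jan 4).
Add 7 hours 34 minutes layover in Adelaide → 14:44 UTC.
Add 7 hours and 51 minutes leg 4 → 22:35 UTC.
Westreach is UTC−1:00, so local arrival = 22:35 − 1:00 = 21:35 on Jan 4.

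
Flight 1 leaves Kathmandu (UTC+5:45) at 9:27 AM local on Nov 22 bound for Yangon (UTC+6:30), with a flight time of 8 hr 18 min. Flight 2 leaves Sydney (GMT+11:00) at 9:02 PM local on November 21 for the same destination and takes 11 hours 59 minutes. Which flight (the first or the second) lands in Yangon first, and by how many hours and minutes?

the second, by 13 hours 59 minutes

Flight 1 in UTC: 9:27 AM − 5:45 = 3:42 AM on Nov 22.
+8 hours and 18 minutes → arrive 12:00 PM UTC on Nov 22.
Flight 2 in UTC: 9:02 PM − 11:00 = 10:02 AM on Nov 21.
+11 hours 59 minutes → arrive 10:01 PM UTC on Nov 21.
Flight 2 lands earlier by 13 hours 59 minutes.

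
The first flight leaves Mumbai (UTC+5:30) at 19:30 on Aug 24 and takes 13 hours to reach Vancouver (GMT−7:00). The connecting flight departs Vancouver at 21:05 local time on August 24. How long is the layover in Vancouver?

Convert departure to UTC: 19:30 − 5:30 = 14:00 UTC on Aug 24.
Add 13 hours flight time → 03:00 UTC (Aug 25).
Vancouver is UTC−7:00, so local arrival = 03:00 − 7:00 = 20:00 on Aug 24.
Layover = 21:05 − 20:00 = 1 hour 5 minutes.

1 hour 5 minutes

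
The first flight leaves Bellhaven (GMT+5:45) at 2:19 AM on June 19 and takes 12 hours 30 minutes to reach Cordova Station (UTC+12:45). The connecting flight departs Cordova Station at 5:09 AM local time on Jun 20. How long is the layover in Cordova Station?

7 hours 20 minutes

Convert departure to UTC: 2:19 AM − 5:45 = 8:34 PM UTC on Jun 18.
Add 12 hours 30 minutes flight time → 9:04 AM UTC (Jun 19).
Cordova Station is UTC+12:45, so local arrival = 9:04 AM + 12:45 = 9:49 PM on Jun 19.
Layover = 5:09 AM − 9:49 PM (+1 day) = 7 hours 20 minutes.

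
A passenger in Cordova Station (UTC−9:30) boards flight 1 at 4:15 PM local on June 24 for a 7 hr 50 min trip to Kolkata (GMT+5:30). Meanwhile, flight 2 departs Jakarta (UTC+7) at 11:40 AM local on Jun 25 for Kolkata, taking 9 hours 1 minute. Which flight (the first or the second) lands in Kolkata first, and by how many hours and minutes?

the first, by 4 hours 6 minutes

Flight 1 in UTC: 4:15 PM + 9:30 = 1:45 AM on Jun 25.
+7 hours 50 minutes → arrive 9:35 AM UTC on Jun 25.
Flight 2 in UTC: 11:40 AM − 7:00 = 4:40 AM on Jun 25.
+9 hours and 1 minute → arrive 1:41 PM UTC on Jun 25.
Flight 1 lands earlier by 4 hours 6 minutes.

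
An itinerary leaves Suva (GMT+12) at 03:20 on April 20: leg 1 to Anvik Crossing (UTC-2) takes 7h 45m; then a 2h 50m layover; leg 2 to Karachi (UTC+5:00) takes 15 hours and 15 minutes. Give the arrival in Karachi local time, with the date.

22:10 on Apr 20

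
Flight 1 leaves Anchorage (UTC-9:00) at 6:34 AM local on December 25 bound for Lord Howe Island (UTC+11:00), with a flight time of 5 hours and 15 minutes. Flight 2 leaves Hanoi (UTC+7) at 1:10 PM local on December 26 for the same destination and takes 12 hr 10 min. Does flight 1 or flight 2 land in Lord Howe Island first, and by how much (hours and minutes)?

Flight 1 in UTC: 6:34 AM + 9:00 = 3:34 PM on Dec 25.
+5 hours 15 minutes → arrive 8:49 PM UTC on Dec 25.
Flight 2 in UTC: 1:10 PM − 7:00 = 6:10 AM on Dec 26.
+12 hours and 10 minutes → arrive 6:20 PM UTC on Dec 26.
Flight 1 lands earlier by 21 hours 31 minutes.

the first, by 21 hours 31 minutes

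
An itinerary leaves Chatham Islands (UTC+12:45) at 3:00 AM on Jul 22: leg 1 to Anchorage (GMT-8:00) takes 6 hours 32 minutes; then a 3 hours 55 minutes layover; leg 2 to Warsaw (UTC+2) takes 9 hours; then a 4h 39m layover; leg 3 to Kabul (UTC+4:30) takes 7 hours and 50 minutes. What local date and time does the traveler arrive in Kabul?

2:41 AM on Jul 23

Convert departure to UTC: 3:00 AM − 12:45 = 2:15 PM UTC on Jul 21.
Add 6 hours and 32 minutes leg 1 → 8:47 PM UTC.
Add 3 hours 55 minutes layover in Anchorage → 12:42 AM UTC (Jul 22).
Add 9 hours leg 2 → 9:42 AM UTC.
Add 4 hours 39 minutes layover in Warsaw → 2:21 PM UTC.
Add 7 hours and 50 minutes leg 3 → 10:11 PM UTC.
Kabul is UTC+4:30, so local arrival = 10:11 PM + 4:30 = 2:41 AM on Jul 23.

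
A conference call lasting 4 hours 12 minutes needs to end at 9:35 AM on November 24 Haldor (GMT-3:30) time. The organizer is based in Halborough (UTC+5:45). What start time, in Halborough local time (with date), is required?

Target end time in UTC: 9:35 AM + 3:30 = 1:05 PM on Nov 24.
Subtract 4 hours 12 minutes → start 8:53 AM UTC on Nov 24.
Halborough is UTC+5:45: 8:53 AM + 5:45 = 2:38 PM on Nov 24.

2:38 PM on November 24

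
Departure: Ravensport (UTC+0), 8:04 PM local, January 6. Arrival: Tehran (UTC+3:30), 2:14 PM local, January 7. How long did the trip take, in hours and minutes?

14 hours 40 minutes

Departure is already UTC: 8:04 PM on Jan 6.
Arrival in UTC: 2:14 PM − 3:30 = 10:44 AM on Jan 7.
Elapsed = 10:44 AM − 8:04 PM (+1 day) = 14 hours 40 minutes.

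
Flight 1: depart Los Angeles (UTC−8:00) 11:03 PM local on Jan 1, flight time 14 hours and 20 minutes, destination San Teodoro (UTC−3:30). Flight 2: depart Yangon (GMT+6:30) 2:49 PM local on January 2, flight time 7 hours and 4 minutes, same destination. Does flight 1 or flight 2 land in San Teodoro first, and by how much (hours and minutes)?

the second, by 6 hours

Flight 1 in UTC: 11:03 PM + 8:00 = 7:03 AM on Jan 2.
+14 hours 20 minutes → arrive 9:23 PM UTC on Jan 2.
Flight 2 in UTC: 2:49 PM − 6:30 = 8:19 AM on Jan 2.
+7 hours 4 minutes → arrive 3:23 PM UTC on Jan 2.
Flight 2 lands earlier by 6 hours.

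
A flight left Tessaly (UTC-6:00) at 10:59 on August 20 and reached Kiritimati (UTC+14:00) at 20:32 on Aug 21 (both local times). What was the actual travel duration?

13 hours 33 minutes

Departure in UTC: 10:59 + 6:00 = 16:59 on Aug 20.
Arrival in UTC: 20:32 − 14:00 = 06:32 on Aug 21.
Elapsed = 06:32 − 16:59 (+1 day) = 13 hours 33 minutes.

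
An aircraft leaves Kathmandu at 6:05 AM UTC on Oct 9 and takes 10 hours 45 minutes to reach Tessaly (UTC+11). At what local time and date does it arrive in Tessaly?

3:50 AM on October 10

Departure is given in UTC: 6:05 AM on Oct 9.
Add 10 hours 45 minutes → 4:50 PM UTC.
Tessaly is UTC+11:00: 4:50 PM + 11:00 = 3:50 AM on Oct 10.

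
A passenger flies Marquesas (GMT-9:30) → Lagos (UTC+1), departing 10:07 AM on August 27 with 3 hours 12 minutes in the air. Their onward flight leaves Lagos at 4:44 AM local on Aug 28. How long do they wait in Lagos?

4 hours 55 minutes

Convert departure to UTC: 10:07 AM + 9:30 = 7:37 PM UTC on Aug 27.
Add 3 hours and 12 minutes flight time → 10:49 PM UTC.
Lagos is UTC+1:00, so local arrival = 10:49 PM + 1:00 = 11:49 PM on Aug 27.
Layover = 4:44 AM − 11:49 PM (+1 day) = 4 hours 55 minutes.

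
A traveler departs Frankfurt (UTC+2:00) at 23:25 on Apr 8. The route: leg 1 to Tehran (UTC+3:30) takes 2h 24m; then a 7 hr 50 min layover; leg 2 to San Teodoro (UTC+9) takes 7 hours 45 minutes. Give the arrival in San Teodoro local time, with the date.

Convert departure to UTC: 23:25 − 2:00 = 21:25 UTC on Apr 8.
Add 2 hours 24 minutes leg 1 → 23:49 UTC.
Add 7 hours 50 minutes layover in Tehran → 07:39 UTC (Apr 9).
Add 7 hours 45 minutes leg 2 → 15:24 UTC.
San Teodoro is UTC+9:00, so local arrival = 15:24 + 9:00 = 00:24 on Apr 10.

00:24 on April 10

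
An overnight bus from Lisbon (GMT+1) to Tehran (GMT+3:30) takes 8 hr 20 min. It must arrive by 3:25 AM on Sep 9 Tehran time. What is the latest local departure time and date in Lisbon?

4:35 PM on September 8

Target arrival in UTC: 3:25 AM − 3:30 = 11:55 PM on Sep 8.
Subtract 8 hours 20 minutes → departure 3:35 PM UTC on Sep 8.
Lisbon is UTC+1:00: 3:35 PM + 1:00 = 4:35 PM on Sep 8.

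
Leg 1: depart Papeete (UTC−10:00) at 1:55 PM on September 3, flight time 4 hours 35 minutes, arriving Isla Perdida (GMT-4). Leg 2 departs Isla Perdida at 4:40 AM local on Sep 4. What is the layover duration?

4 hours 10 minutes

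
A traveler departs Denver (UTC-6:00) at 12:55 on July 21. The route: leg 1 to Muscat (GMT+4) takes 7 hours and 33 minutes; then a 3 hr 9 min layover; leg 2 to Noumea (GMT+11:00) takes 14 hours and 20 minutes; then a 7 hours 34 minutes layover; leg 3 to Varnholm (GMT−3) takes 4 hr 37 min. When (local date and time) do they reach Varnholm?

05:08 on July 23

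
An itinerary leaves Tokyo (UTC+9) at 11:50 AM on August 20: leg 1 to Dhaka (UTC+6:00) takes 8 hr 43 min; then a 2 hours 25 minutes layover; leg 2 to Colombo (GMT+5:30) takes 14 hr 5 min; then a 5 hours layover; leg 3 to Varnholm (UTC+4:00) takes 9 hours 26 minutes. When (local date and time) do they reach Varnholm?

Convert departure to UTC: 11:50 AM − 9:00 = 2:50 AM UTC on Aug 20.
Add 8 hours and 43 minutes leg 1 → 11:33 AM UTC.
Add 2 hours 25 minutes layover in Dhaka → 1:58 PM UTC.
Add 14 hours 5 minutes leg 2 → 4:03 AM UTC (Aug 21).
Add 5 hours layover in Colombo → 9:03 AM UTC.
Add 9 hours and 26 minutes leg 3 → 6:29 PM UTC.
Varnholm is UTC+4:00, so local arrival = 6:29 PM + 4:00 = 10:29 PM on Aug 21.

10:29 PM on Aug 21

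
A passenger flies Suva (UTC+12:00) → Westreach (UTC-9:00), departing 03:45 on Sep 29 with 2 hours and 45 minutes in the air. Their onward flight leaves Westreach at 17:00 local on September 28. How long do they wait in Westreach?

Convert departure to UTC: 03:45 − 12:00 = 15:45 UTC on Sep 28.
Add 2 hours and 45 minutes flight time → 18:30 UTC.
Westreach is UTC−9:00, so local arrival = 18:30 − 9:00 = 09:30 on Sep 28.
Layover = 17:00 − 09:30 = 7 hours 30 minutes.

7 hours 30 minutes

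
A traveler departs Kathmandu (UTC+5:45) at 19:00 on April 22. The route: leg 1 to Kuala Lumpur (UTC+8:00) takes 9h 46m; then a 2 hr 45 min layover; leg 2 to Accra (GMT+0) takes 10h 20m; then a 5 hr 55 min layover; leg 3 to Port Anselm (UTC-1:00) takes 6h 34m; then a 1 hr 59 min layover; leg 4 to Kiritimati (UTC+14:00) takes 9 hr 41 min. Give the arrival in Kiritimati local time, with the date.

02:15 on Apr 25

Convert departure to UTC: 19:00 − 5:45 = 13:15 UTC on Apr 22.
Add 9 hours 46 minutes leg 1 → 23:01 UTC.
Add 2 hours 45 minutes layover in Kuala Lumpur → 01:46 UTC (Apr 23).
Add 10 hours and 20 minutes leg 2 → 12:06 UTC.
Add 5 hours and 55 minutes layover in Accra → 18:01 UTC.
Add 6 hours and 34 minutes leg 3 → 00:35 UTC (Apr 24).
Add 1 hour 59 minutes layover in Port Anselm → 02:34 UTC.
Add 9 hours 41 minutes leg 4 → 12:15 UTC.
Kiritimati is UTC+14:00, so local arrival = 12:15 + 14:00 = 02:15 on Apr 25.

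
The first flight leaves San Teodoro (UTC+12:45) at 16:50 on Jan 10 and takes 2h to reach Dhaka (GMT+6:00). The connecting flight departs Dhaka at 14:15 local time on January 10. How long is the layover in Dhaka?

Convert departure to UTC: 16:50 − 12:45 = 04:05 UTC on Jan 10.
Add 2 hours flight time → 06:05 UTC.
Dhaka is UTC+6:00, so local arrival = 06:05 + 6:00 = 12:05 on Jan 10.
Layover = 14:15 − 12:05 = 2 hours 10 minutes.

2 hours 10 minutes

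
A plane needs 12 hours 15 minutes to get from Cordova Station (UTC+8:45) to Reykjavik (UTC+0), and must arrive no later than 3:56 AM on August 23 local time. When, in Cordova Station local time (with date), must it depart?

Target arrival is already UTC: 3:56 AM on Aug 23.
Subtract 12 hours 15 minutes → departure 3:41 PM UTC on Aug 22.
Cordova Station is UTC+8:45: 3:41 PM + 8:45 = 12:26 AM on Aug 23.

12:26 AM on Aug 23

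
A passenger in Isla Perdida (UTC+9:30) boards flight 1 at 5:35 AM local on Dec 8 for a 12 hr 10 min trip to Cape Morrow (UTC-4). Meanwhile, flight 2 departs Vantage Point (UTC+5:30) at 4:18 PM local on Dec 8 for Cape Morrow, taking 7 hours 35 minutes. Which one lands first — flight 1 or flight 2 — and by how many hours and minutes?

the first, by 10 hours 8 minutes

Flight 1 in UTC: 5:35 AM − 9:30 = 8:05 PM on Dec 7.
+12 hours and 10 minutes → arrive 8:15 AM UTC on Dec 8.
Flight 2 in UTC: 4:18 PM − 5:30 = 10:48 AM on Dec 8.
+7 hours and 35 minutes → arrive 6:23 PM UTC on Dec 8.
Flight 1 lands earlier by 10 hours 8 minutes.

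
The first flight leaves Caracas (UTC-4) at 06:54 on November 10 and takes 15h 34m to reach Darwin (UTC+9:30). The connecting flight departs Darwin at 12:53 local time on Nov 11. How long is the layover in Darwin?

Convert departure to UTC: 06:54 + 4:00 = 10:54 UTC on Nov 10.
Add 15 hours 34 minutes flight time → 02:28 UTC (Nov 11).
Darwin is UTC+9:30, so local arrival = 02:28 + 9:30 = 11:58 on Nov 11.
Layover = 12:53 − 11:58 = 55 minutes.

55 minutes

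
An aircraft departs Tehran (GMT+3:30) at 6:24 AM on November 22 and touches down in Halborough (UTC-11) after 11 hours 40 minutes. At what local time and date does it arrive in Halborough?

3:34 AM on November 22

Convert departure to UTC: 6:24 AM − 3:30 = 2:54 AM UTC on Nov 22.
Add 11 hours 40 minutes travel time → 2:34 PM UTC.
Halborough is UTC−11:00, so local arrival = 2:34 PM − 11:00 = 3:34 AM on Nov 22.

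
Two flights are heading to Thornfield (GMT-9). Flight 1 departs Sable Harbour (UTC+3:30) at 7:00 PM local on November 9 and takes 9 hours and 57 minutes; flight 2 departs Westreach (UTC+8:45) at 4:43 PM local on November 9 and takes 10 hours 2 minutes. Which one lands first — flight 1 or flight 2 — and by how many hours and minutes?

Flight 1 in UTC: 7:00 PM − 3:30 = 3:30 PM on Nov 9.
+9 hours and 57 minutes → arrive 1:27 AM UTC on Nov 10.
Flight 2 in UTC: 4:43 PM − 8:45 = 7:58 AM on Nov 9.
+10 hours and 2 minutes → arrive 6:00 PM UTC on Nov 9.
Flight 2 lands earlier by 7 hours 27 minutes.

the second, by 7 hours 27 minutes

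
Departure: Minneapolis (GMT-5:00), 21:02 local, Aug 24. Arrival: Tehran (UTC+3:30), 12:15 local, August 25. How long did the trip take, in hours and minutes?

6 hours 43 minutes

Tehran is 8:30 ahead of Minneapolis.
Clock-face elapsed time (ignoring zones) is 15 hours 13 minutes.
Actual elapsed = 15 hours 13 minutes − 8:30 = 6 hours 43 minutes.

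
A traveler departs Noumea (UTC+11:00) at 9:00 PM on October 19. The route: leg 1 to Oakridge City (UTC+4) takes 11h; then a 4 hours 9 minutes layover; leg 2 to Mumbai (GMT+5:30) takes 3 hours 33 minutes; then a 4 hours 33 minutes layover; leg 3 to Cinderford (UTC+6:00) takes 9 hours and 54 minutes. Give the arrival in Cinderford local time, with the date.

1:09 AM on Oct 21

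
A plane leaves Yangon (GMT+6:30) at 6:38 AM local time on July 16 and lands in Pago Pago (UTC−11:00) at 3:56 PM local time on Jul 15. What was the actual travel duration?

2 hours 48 minutes

Pago Pago is 17:30 behind Yangon.
Clock-face elapsed time (ignoring zones) is −14 hours 42 minutes.
Actual elapsed = −14 hours 42 minutes + 17:30 = 2 hours 48 minutes.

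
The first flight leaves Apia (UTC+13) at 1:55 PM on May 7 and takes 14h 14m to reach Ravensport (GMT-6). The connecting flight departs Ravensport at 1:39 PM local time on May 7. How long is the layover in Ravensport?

Convert departure to UTC: 1:55 PM − 13:00 = 12:55 AM UTC on May 7.
Add 14 hours and 14 minutes flight time → 3:09 PM UTC.
Ravensport is UTC−6:00, so local arrival = 3:09 PM − 6:00 = 9:09 AM on May 7.
Layover = 1:39 PM − 9:09 AM = 4 hours 30 minutes.

4 hours 30 minutes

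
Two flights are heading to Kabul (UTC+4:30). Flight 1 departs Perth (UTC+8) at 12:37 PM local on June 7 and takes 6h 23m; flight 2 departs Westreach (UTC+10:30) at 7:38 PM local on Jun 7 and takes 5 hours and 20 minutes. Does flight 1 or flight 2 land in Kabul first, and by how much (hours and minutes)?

the first, by 3 hours 28 minutes

Flight 1 in UTC: 12:37 PM − 8:00 = 4:37 AM on Jun 7.
+6 hours 23 minutes → arrive 11:00 AM UTC on Jun 7.
Flight 2 in UTC: 7:38 PM − 10:30 = 9:08 AM on Jun 7.
+5 hours 20 minutes → arrive 2:28 PM UTC on Jun 7.
Flight 1 lands earlier by 3 hours 28 minutes.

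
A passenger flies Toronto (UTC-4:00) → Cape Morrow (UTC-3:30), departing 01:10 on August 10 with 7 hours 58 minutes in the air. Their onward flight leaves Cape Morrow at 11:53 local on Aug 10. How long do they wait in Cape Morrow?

Convert departure to UTC: 01:10 + 4:00 = 05:10 UTC on Aug 10.
Add 7 hours and 58 minutes flight time → 13:08 UTC.
Cape Morrow is UTC−3:30, so local arrival = 13:08 − 3:30 = 09:38 on Aug 10.
Layover = 11:53 − 09:38 = 2 hours 15 minutes.

2 hours 15 minutes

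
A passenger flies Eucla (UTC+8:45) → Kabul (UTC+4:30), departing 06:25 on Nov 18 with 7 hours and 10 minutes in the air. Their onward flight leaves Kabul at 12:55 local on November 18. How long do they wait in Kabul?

Convert departure to UTC: 06:25 − 8:45 = 21:40 UTC on Nov 17.
Add 7 hours and 10 minutes flight time → 04:50 UTC (Nov 18).
Kabul is UTC+4:30, so local arrival = 04:50 + 4:30 = 09:20 on Nov 18.
Layover = 12:55 − 09:20 = 3 hours 35 minutes.

3 hours 35 minutes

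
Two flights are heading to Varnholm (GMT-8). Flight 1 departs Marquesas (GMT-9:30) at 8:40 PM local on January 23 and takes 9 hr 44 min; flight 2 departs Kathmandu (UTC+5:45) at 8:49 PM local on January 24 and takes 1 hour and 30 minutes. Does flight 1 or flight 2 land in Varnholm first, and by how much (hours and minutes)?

Flight 1 in UTC: 8:40 PM + 9:30 = 6:10 AM on Jan 24.
+9 hours and 44 minutes → arrive 3:54 PM UTC on Jan 24.
Flight 2 in UTC: 8:49 PM − 5:45 = 3:04 PM on Jan 24.
+1 hour 30 minutes → arrive 4:34 PM UTC on Jan 24.
Flight 1 lands earlier by 40 minutes.

the first, by 40 minutes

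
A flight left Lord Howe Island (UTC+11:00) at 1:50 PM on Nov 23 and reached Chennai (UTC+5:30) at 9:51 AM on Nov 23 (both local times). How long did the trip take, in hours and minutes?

1 hour 31 minutes

Chennai is 5:30 behind Lord Howe Island.
Clock-face elapsed time (ignoring zones) is −3 hours 59 minutes.
Actual elapsed = −3 hours 59 minutes + 5:30 = 1 hour 31 minutes.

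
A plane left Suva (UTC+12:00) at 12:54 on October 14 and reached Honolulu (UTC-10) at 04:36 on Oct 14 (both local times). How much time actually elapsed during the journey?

13 hours 42 minutes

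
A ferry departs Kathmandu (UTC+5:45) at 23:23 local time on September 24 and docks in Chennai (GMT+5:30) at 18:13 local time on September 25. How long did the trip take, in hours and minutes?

Chennai is 0:15 behind Kathmandu.
Clock-face elapsed time (ignoring zones) is 18 hours 50 minutes.
Actual elapsed = 18 hours 50 minutes + 0:15 = 19 hours 5 minutes.

19 hours 5 minutes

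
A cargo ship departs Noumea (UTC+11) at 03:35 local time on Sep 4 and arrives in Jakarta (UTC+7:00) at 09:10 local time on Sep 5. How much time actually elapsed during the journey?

Departure in UTC: 03:35 − 11:00 = 16:35 on Sep 3.
Arrival in UTC: 09:10 − 7:00 = 02:10 on Sep 5.
Elapsed = 02:10 − 16:35 (+2 days) = 33 hours 35 minutes.

33 hours 35 minutes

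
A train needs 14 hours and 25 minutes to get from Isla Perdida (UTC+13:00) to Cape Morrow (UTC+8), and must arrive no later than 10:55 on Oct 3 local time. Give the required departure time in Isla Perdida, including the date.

01:30 on Oct 3

Target arrival in UTC: 10:55 − 8:00 = 02:55 on Oct 3.
Subtract 14 hours 25 minutes → departure 12:30 UTC on Oct 2.
Isla Perdida is UTC+13:00: 12:30 + 13:00 = 01:30 on Oct 3.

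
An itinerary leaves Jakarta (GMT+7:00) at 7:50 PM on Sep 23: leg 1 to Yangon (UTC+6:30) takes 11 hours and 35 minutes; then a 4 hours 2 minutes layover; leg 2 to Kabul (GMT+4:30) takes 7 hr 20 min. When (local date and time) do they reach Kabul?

Convert departure to UTC: 7:50 PM − 7:00 = 12:50 PM UTC on Sep 23.
Add 11 hours and 35 minutes leg 1 → 12:25 AM UTC (Sep 24).
Add 4 hours 2 minutes layover in Yangon → 4:27 AM UTC.
Add 7 hours 20 minutes leg 2 → 11:47 AM UTC.
Kabul is UTC+4:30, so local arrival = 11:47 AM + 4:30 = 4:17 PM on Sep 24.

4:17 PM on September 24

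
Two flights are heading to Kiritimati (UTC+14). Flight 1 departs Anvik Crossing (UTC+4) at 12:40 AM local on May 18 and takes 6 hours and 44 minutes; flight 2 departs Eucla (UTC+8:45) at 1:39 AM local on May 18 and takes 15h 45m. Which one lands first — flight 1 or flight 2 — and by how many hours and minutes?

the first, by 5 hours 15 minutes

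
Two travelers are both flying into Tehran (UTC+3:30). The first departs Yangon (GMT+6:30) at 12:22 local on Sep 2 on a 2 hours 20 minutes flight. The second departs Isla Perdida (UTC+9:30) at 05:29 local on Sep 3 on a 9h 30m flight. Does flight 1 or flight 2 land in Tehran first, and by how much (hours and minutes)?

Flight 1 in UTC: 12:22 − 6:30 = 05:52 on Sep 2.
+2 hours and 20 minutes → arrive 08:12 UTC on Sep 2.
Flight 2 in UTC: 05:29 − 9:30 = 19:59 on Sep 2.
+9 hours and 30 minutes → arrive 05:29 UTC on Sep 3.
Flight 1 lands earlier by 21 hours 17 minutes.

the first, by 21 hours 17 minutes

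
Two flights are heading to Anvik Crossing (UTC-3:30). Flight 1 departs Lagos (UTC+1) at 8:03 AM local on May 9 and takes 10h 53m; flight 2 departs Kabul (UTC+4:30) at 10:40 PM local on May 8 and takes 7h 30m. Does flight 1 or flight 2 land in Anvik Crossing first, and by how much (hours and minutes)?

Flight 1 in UTC: 8:03 AM − 1:00 = 7:03 AM on May 9.
+10 hours and 53 minutes → arrive 5:56 PM UTC on May 9.
Flight 2 in UTC: 10:40 PM − 4:30 = 6:10 PM on May 8.
+7 hours 30 minutes → arrive 1:40 AM UTC on May 9.
Flight 2 lands earlier by 16 hours 16 minutes.

the second, by 16 hours 16 minutes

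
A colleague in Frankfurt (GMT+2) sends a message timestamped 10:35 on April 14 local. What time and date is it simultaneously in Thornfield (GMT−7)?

In UTC: 10:35 − 2:00 = 08:35 on Apr 14.
Thornfield is UTC−7:00: 08:35 − 7:00 = 01:35 on Apr 14.

01:35 on April 14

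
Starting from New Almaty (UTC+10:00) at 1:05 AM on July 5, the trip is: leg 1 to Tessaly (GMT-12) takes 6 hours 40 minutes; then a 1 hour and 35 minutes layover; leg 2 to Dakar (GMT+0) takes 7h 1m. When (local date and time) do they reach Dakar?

Convert departure to UTC: 1:05 AM − 10:00 = 3:05 PM UTC on Jul 4.
Add 6 hours and 40 minutes leg 1 → 9:45 PM UTC.
Add 1 hour and 35 minutes layover in Tessaly → 11:20 PM UTC.
Add 7 hours 1 minute leg 2 → 6:21 AM UTC (Jul 5).
Dakar is UTC+0, so local arrival is the same: 6:21 AM on Jul 5.

6:21 AM on July 5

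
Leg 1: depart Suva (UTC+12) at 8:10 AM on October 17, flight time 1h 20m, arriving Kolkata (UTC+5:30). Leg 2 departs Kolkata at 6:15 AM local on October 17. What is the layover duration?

Convert departure to UTC: 8:10 AM − 12:00 = 8:10 PM UTC on Oct 16.
Add 1 hour 20 minutes flight time → 9:30 PM UTC.
Kolkata is UTC+5:30, so local arrival = 9:30 PM + 5:30 = 3:00 AM on Oct 17.
Layover = 6:15 AM − 3:00 AM = 3 hours 15 minutes.

3 hours 15 minutes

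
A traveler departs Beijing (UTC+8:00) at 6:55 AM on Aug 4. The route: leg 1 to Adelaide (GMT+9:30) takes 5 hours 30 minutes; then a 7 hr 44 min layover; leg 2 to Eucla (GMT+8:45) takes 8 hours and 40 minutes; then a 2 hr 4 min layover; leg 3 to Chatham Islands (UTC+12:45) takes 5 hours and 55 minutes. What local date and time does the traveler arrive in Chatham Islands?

5:33 PM on Aug 5

Convert departure to UTC: 6:55 AM − 8:00 = 10:55 PM UTC on Aug 3.
Add 5 hours 30 minutes leg 1 → 4:25 AM UTC (Aug 4).
Add 7 hours 44 minutes layover in Adelaide → 12:09 PM UTC.
Add 8 hours and 40 minutes leg 2 → 8:49 PM UTC.
Add 2 hours 4 minutes layover in Eucla → 10:53 PM UTC.
Add 5 hours 55 minutes leg 3 → 4:48 AM UTC (Aug 5).
Chatham Islands is UTC+12:45, so local arrival = 4:48 AM + 12:45 = 5:33 PM on Aug 5.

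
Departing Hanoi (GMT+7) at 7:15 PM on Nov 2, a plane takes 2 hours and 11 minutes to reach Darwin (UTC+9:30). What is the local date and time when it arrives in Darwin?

11:56 PM on Nov 2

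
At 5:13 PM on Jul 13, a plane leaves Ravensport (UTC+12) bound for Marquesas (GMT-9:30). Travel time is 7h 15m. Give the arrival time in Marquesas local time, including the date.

2:58 AM on Jul 13

Convert departure to UTC: 5:13 PM − 12:00 = 5:13 AM UTC on Jul 13.
Add 7 hours and 15 minutes travel time → 12:28 PM UTC.
Marquesas is UTC−9:30, so local arrival = 12:28 PM − 9:30 = 2:58 AM on Jul 13.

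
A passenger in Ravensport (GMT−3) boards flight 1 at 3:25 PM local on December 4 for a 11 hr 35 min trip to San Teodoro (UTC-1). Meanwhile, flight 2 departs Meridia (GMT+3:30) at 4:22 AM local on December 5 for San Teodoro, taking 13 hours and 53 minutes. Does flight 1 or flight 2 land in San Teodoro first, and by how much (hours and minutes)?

the first, by 8 hours 45 minutes

Flight 1 in UTC: 3:25 PM + 3:00 = 6:25 PM on Dec 4.
+11 hours and 35 minutes → arrive 6:00 AM UTC on Dec 5.
Flight 2 in UTC: 4:22 AM − 3:30 = 12:52 AM on Dec 5.
+13 hours 53 minutes → arrive 2:45 PM UTC on Dec 5.
Flight 1 lands earlier by 8 hours 45 minutes.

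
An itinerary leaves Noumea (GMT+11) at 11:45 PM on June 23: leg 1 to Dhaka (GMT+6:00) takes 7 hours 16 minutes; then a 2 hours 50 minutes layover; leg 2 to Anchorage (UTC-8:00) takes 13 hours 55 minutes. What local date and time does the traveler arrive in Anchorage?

Convert departure to UTC: 11:45 PM − 11:00 = 12:45 PM UTC on Jun 23.
Add 7 hours and 16 minutes leg 1 → 8:01 PM UTC.
Add 2 hours and 50 minutes layover in Dhaka → 10:51 PM UTC.
Add 13 hours 55 minutes leg 2 → 12:46 PM UTC (Jun 24).
Anchorage is UTC−8:00, so local arrival = 12:46 PM − 8:00 = 4:46 AM on Jun 24.

4:46 AM on June 24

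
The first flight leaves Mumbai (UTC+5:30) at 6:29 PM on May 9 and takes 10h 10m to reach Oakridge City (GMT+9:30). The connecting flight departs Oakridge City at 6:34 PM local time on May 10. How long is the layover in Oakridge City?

Convert departure to UTC: 6:29 PM − 5:30 = 12:59 PM UTC on May 9.
Add 10 hours and 10 minutes flight time → 11:09 PM UTC.
Oakridge City is UTC+9:30, so local arrival = 11:09 PM + 9:30 = 8:39 AM on May 10.
Layover = 6:34 PM − 8:39 AM = 9 hours 55 minutes.

9 hours 55 minutes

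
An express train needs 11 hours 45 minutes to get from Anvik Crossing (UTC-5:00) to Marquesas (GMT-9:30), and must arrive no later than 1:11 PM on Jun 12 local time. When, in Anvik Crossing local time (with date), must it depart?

Target arrival in UTC: 1:11 PM + 9:30 = 10:41 PM on Jun 12.
Subtract 11 hours 45 minutes → departure 10:56 AM UTC on Jun 12.
Anvik Crossing is UTC−5:00: 10:56 AM − 5:00 = 5:56 AM on Jun 12.

5:56 AM on June 12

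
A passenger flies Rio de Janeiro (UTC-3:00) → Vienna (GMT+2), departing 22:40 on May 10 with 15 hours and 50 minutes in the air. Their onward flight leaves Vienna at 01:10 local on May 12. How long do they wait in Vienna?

5 hours 40 minutes

Convert departure to UTC: 22:40 + 3:00 = 01:40 UTC on May 11.
Add 15 hours 50 minutes flight time → 17:30 UTC.
Vienna is UTC+2:00, so local arrival = 17:30 + 2:00 = 19:30 on May 11.
Layover = 01:10 − 19:30 (+1 day) = 5 hours 40 minutes.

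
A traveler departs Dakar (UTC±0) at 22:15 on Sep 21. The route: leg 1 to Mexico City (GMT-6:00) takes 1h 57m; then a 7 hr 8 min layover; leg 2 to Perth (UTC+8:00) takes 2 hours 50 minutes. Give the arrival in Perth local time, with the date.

Dakar is at UTC+0, so departure is already 22:15 UTC on Sep 21.
Add 1 hour 57 minutes leg 1 → 00:12 UTC (Sep 22).
Add 7 hours 8 minutes layover in Mexico City → 07:20 UTC.
Add 2 hours 50 minutes leg 2 → 10:10 UTC.
Perth is UTC+8:00, so local arrival = 10:10 + 8:00 = 18:10 on Sep 22.

18:10 on September 22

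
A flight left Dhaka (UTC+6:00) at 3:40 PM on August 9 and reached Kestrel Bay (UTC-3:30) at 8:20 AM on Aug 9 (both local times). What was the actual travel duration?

Departure in UTC: 3:40 PM − 6:00 = 9:40 AM on Aug 9.
Arrival in UTC: 8:20 AM + 3:30 = 11:50 AM on Aug 9.
Elapsed = 11:50 AM − 9:40 AM = 2 hours 10 minutes.

2 hours 10 minutes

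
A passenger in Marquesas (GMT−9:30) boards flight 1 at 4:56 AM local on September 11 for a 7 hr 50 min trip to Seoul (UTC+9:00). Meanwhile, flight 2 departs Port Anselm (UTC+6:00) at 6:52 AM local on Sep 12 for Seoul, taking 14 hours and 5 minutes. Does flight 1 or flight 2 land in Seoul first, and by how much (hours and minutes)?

the first, by 16 hours 41 minutes

Flight 1 in UTC: 4:56 AM + 9:30 = 2:26 PM on Sep 11.
+7 hours and 50 minutes → arrive 10:16 PM UTC on Sep 11.
Flight 2 in UTC: 6:52 AM − 6:00 = 12:52 AM on Sep 12.
+14 hours and 5 minutes → arrive 2:57 PM UTC on Sep 12.
Flight 1 lands earlier by 16 hours 41 minutes.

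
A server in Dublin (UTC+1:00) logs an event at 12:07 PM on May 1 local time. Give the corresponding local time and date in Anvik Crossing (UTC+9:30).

8:37 PM on May 1

Anvik Crossing is 8:30 ahead of Dublin.
Shift by the zone difference: 12:07 PM + 8:30 = 8:37 PM on May 1 in Anvik Crossing.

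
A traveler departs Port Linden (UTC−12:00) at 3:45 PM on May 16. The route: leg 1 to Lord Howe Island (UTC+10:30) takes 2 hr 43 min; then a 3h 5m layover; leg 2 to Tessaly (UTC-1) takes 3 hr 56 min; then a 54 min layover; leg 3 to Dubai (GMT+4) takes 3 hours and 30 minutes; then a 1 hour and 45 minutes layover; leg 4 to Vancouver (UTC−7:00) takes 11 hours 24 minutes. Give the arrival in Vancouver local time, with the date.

Convert departure to UTC: 3:45 PM + 12:00 = 3:45 AM UTC on May 17.
Add 2 hours and 43 minutes leg 1 → 6:28 AM UTC.
Add 3 hours and 5 minutes layover in Lord Howe Island → 9:33 AM UTC.
Add 3 hours and 56 minutes leg 2 → 1:29 PM UTC.
Add 54 minutes layover in Tessaly → 2:23 PM UTC.
Add 3 hours 30 minutes leg 3 → 5:53 PM UTC.
Add 1 hour 45 minutes layover in Dubai → 7:38 PM UTC.
Add 11 hours and 24 minutes leg 4 → 7:02 AM UTC (May 18).
Vancouver is UTC−7:00, so local arrival = 7:02 AM − 7:00 = 12:02 AM on May 18.

12:02 AM on May 18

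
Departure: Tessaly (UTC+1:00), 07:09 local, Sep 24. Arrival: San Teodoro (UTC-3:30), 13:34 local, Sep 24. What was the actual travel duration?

10 hours 55 minutes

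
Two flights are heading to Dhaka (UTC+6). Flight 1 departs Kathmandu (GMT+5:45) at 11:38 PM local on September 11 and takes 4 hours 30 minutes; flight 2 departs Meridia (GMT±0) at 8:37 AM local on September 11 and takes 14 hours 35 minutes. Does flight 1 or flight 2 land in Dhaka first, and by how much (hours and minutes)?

Flight 1 in UTC: 11:38 PM − 5:45 = 5:53 PM on Sep 11.
+4 hours and 30 minutes → arrive 10:23 PM UTC on Sep 11.
Flight 2 departs at 8:37 AM UTC (Sep 11).
+14 hours and 35 minutes → arrive 11:12 PM UTC on Sep 11.
Flight 1 lands earlier by 49 minutes.

the first, by 49 minutes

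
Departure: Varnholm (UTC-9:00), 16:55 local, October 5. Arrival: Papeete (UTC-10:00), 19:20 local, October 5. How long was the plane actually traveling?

3 hours 25 minutes

Departure in UTC: 16:55 + 9:00 = 01:55 on Oct 6.
Arrival in UTC: 19:20 + 10:00 = 05:20 on Oct 6.
Elapsed = 05:20 − 01:55 = 3 hours 25 minutes.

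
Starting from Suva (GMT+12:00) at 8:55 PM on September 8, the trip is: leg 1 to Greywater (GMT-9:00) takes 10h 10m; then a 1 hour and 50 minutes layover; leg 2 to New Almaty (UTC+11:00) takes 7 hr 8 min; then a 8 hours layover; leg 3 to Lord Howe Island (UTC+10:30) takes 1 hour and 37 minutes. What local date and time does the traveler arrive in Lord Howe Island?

Convert departure to UTC: 8:55 PM − 12:00 = 8:55 AM UTC on Sep 8.
Add 10 hours and 10 minutes leg 1 → 7:05 PM UTC.
Add 1 hour and 50 minutes layover in Greywater → 8:55 PM UTC.
Add 7 hours 8 minutes leg 2 → 4:03 AM UTC (Sep 9).
Add 8 hours layover in New Almaty → 12:03 PM UTC.
Add 1 hour 37 minutes leg 3 → 1:40 PM UTC.
Lord Howe Island is UTC+10:30, so local arrival = 1:40 PM + 10:30 = 12:10 AM on Sep 10.

12:10 AM on Sep 10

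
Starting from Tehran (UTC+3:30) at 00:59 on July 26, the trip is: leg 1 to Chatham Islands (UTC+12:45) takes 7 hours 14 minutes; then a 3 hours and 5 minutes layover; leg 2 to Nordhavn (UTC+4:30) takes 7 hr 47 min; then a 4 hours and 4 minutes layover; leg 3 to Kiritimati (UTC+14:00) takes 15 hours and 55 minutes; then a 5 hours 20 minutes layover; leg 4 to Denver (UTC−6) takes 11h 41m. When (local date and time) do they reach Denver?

22:35 on July 27

Convert departure to UTC: 00:59 − 3:30 = 21:29 UTC on Jul 25.
Add 7 hours and 14 minutes leg 1 → 04:43 UTC (Jul 26).
Add 3 hours and 5 minutes layover in Chatham Islands → 07:48 UTC.
Add 7 hours 47 minutes leg 2 → 15:35 UTC.
Add 4 hours and 4 minutes layover in Nordhavn → 19:39 UTC.
Add 15 hours 55 minutes leg 3 → 11:34 UTC (Jul 27).
Add 5 hours and 20 minutes layover in Kiritimati → 16:54 UTC.
Add 11 hours 41 minutes leg 4 → 04:35 UTC (Jul 28).
Denver is UTC−6:00, so local arrival = 04:35 − 6:00 = 22:35 on Jul 27.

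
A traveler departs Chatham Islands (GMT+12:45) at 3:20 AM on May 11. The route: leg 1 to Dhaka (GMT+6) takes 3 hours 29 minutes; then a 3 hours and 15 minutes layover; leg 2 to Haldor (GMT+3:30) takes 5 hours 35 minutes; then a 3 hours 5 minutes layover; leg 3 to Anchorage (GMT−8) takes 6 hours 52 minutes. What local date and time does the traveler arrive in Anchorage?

Convert departure to UTC: 3:20 AM − 12:45 = 2:35 PM UTC on May 10.
Add 3 hours and 29 minutes leg 1 → 6:04 PM UTC.
Add 3 hours and 15 minutes layover in Dhaka → 9:19 PM UTC.
Add 5 hours 35 minutes leg 2 → 2:54 AM UTC (May 11).
Add 3 hours and 5 minutes layover in Haldor → 5:59 AM UTC.
Add 6 hours 52 minutes leg 3 → 12:51 PM UTC.
Anchorage is UTC−8:00, so local arrival = 12:51 PM − 8:00 = 4:51 AM on May 11.

4:51 AM on May 11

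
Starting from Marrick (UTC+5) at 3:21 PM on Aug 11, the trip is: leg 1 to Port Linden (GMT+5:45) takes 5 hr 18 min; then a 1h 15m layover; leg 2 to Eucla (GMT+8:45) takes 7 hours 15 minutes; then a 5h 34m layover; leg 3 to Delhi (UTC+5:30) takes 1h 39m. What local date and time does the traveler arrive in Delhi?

12:52 PM on August 12

Convert departure to UTC: 3:21 PM − 5:00 = 10:21 AM UTC on Aug 11.
Add 5 hours 18 minutes leg 1 → 3:39 PM UTC.
Add 1 hour and 15 minutes layover in Port Linden → 4:54 PM UTC.
Add 7 hours and 15 minutes leg 2 → 12:09 AM UTC (Aug 12).
Add 5 hours 34 minutes layover in Eucla → 5:43 AM UTC.
Add 1 hour and 39 minutes leg 3 → 7:22 AM UTC.
Delhi is UTC+5:30, so local arrival = 7:22 AM + 5:30 = 12:52 PM on Aug 12.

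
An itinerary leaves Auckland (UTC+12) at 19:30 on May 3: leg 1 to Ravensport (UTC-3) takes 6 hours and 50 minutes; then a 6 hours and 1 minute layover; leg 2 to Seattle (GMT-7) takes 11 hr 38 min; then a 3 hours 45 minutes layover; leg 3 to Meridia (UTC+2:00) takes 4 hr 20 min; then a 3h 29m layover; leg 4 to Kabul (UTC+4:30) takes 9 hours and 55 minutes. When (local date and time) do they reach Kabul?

09:58 on May 5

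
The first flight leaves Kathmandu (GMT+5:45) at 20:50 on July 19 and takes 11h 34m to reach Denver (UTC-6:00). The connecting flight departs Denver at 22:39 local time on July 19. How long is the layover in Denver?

2 hours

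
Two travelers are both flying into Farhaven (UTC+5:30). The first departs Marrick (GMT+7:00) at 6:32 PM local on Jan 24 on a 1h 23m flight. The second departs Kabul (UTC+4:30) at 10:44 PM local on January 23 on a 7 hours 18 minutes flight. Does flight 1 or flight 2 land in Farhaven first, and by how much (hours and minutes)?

Flight 1 in UTC: 6:32 PM − 7:00 = 11:32 AM on Jan 24.
+1 hour 23 minutes → arrive 12:55 PM UTC on Jan 24.
Flight 2 in UTC: 10:44 PM − 4:30 = 6:14 PM on Jan 23.
+7 hours and 18 minutes → arrive 1:32 AM UTC on Jan 24.
Flight 2 lands earlier by 11 hours 23 minutes.

the second, by 11 hours 23 minutes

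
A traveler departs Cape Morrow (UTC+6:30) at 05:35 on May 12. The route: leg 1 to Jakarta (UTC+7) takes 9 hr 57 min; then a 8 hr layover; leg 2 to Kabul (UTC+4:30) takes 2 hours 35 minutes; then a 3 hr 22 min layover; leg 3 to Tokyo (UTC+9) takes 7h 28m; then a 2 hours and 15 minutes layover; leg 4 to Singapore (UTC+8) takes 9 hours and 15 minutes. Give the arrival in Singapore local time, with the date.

Convert departure to UTC: 05:35 − 6:30 = 23:05 UTC on May 11.
Add 9 hours and 57 minutes leg 1 → 09:02 UTC (May 12).
Add 8 hours layover in Jakarta → 17:02 UTC.
Add 2 hours and 35 minutes leg 2 → 19:37 UTC.
Add 3 hours 22 minutes layover in Kabul → 22:59 UTC.
Add 7 hours 28 minutes leg 3 → 06:27 UTC (May 13).
Add 2 hours 15 minutes layover in Tokyo → 08:42 UTC.
Add 9 hours 15 minutes leg 4 → 17:57 UTC.
Singapore is UTC+8:00, so local arrival = 17:57 + 8:00 = 01:57 on May 14.

01:57 on May 14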